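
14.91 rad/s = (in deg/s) 854.3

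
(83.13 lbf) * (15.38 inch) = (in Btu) 0.1369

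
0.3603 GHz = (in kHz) 3.603e+05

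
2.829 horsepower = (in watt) 2110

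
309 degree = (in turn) 0.8583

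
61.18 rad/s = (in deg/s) 3505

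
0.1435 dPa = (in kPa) 1.435e-05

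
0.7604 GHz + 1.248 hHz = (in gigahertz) 0.7604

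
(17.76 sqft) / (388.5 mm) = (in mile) 0.002639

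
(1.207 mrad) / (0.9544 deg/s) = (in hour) 2.013e-05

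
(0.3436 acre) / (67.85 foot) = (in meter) 67.24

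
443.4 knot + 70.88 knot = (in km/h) 952.4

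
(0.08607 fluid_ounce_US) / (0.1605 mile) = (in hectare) 9.854e-13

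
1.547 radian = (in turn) 0.2462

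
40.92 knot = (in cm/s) 2105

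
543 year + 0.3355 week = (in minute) 2.854e+08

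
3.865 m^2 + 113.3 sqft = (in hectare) 0.001439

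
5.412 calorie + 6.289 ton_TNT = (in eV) 1.642e+29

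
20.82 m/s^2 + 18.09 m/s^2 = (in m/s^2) 38.91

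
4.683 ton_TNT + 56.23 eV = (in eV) 1.223e+29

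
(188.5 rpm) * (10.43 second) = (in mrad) 2.059e+05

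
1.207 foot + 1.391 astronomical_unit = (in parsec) 6.744e-06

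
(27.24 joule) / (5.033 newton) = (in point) 1.534e+04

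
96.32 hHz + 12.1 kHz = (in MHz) 0.02173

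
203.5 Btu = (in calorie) 5.132e+04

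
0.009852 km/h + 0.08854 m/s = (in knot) 0.1774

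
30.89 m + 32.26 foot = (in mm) 4.072e+04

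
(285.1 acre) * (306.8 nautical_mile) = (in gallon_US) 1.732e+14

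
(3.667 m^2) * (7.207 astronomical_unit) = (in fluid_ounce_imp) 1.391e+17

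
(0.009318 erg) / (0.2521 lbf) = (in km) 8.309e-13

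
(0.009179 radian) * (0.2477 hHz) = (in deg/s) 13.03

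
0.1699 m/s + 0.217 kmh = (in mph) 0.5149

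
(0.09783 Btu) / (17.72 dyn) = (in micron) 5.825e+11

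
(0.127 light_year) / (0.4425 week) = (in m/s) 4.49e+09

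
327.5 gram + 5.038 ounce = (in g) 470.3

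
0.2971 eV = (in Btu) 4.512e-23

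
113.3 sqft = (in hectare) 0.001053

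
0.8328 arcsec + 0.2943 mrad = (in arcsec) 61.54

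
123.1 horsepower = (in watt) 9.18e+04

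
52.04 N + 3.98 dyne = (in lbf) 11.7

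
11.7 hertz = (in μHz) 1.17e+07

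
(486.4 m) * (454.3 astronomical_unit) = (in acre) 8.169e+12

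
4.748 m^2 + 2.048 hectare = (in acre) 5.062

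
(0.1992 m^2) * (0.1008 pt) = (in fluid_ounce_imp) 0.2493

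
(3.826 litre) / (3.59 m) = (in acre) 2.633e-07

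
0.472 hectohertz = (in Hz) 47.2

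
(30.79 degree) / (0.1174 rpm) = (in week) 7.227e-05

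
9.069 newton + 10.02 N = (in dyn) 1.909e+06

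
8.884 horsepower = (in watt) 6625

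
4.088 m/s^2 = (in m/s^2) 4.088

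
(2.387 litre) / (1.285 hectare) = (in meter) 1.858e-07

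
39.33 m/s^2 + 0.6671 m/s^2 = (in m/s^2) 40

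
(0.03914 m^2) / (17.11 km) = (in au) 1.529e-17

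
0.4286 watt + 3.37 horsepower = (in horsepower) 3.371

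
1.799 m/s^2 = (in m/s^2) 1.799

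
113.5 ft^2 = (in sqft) 113.5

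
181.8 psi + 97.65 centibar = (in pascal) 1.351e+06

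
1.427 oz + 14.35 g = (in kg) 0.0548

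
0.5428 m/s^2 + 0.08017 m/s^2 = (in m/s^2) 0.623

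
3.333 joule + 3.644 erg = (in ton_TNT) 7.966e-10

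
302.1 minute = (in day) 0.2098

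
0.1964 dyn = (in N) 1.964e-06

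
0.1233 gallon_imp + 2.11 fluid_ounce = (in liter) 0.6229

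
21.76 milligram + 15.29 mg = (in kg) 3.705e-05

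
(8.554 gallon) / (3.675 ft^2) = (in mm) 94.84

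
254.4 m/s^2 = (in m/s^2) 254.4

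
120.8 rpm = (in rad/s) 12.65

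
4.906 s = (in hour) 0.001363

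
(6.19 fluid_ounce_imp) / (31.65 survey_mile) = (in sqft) 3.717e-08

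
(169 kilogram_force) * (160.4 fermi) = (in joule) 2.658e-10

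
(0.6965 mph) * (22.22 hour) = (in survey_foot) 8.171e+04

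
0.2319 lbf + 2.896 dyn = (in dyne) 1.032e+05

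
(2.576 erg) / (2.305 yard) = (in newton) 1.222e-07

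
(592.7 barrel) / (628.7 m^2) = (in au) 1.002e-12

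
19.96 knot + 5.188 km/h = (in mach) 0.03439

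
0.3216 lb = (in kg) 0.1459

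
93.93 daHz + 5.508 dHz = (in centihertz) 9.399e+04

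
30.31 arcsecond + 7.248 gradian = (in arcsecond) 2.351e+04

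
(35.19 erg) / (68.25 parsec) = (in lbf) 3.756e-25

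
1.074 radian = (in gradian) 68.37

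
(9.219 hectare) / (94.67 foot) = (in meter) 3195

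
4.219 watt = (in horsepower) 0.005658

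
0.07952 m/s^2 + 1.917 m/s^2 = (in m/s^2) 1.997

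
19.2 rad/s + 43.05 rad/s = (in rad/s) 62.25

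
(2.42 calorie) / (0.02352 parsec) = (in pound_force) 3.136e-15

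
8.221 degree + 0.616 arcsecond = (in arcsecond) 2.96e+04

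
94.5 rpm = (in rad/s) 9.896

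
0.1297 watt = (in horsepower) 0.0001739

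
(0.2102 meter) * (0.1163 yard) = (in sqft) 0.2406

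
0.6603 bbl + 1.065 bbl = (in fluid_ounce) 9275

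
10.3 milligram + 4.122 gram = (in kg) 0.004132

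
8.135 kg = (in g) 8135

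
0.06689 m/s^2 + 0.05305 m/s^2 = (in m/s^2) 0.1199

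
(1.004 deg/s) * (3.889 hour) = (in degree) 1.406e+04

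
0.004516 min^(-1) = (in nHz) 7.527e+04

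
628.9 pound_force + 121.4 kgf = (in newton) 3988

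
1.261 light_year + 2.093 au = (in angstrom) 1.193e+26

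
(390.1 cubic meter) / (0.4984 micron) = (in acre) 1.934e+05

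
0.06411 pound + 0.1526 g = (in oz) 1.031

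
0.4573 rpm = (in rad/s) 0.04789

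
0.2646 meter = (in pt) 750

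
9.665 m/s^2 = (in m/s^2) 9.665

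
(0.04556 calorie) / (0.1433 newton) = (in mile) 0.0008266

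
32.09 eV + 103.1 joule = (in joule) 103.1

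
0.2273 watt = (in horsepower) 0.0003048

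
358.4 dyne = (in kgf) 0.0003655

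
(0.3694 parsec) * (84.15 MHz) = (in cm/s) 9.592e+25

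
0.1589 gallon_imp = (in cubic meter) 0.0007224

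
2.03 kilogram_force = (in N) 19.91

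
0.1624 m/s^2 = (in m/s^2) 0.1624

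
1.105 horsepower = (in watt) 824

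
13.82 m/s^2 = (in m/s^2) 13.82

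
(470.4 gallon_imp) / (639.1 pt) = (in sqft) 102.1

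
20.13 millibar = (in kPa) 2.013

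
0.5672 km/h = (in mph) 0.3524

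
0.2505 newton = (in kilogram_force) 0.02554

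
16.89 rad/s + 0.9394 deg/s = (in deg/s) 968.7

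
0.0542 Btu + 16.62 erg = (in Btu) 0.0542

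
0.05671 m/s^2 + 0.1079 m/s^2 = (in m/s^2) 0.1646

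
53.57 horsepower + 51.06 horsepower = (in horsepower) 104.6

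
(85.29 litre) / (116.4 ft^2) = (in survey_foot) 0.02588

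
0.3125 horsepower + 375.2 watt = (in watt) 608.2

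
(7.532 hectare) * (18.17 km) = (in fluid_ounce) 4.628e+13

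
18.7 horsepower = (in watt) 1.394e+04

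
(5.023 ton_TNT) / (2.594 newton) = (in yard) 8.86e+09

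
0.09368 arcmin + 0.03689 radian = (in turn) 0.005876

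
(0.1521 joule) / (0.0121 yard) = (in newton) 13.75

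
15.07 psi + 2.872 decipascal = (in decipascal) 1.039e+06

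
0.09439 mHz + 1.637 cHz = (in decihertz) 0.1646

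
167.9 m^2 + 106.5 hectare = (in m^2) 1.065e+06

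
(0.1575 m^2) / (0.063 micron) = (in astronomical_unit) 1.671e-05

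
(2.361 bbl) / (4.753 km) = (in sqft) 0.0008501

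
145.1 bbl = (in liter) 2.307e+04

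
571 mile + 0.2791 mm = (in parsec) 2.978e-11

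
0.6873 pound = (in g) 311.8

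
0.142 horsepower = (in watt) 105.9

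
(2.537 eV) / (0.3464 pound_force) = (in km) 2.638e-22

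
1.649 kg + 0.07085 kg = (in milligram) 1.72e+06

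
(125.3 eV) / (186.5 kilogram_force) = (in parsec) 3.557e-37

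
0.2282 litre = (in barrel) 0.001435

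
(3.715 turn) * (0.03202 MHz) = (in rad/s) 7.474e+05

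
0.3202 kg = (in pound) 0.7059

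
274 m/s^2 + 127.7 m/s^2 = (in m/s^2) 401.7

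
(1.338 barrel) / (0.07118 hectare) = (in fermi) 2.989e+11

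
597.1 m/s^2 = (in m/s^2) 597.1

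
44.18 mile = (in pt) 2.015e+08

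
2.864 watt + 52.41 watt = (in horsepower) 0.07412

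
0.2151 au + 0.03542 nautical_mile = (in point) 9.121e+13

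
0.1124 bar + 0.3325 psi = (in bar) 0.1353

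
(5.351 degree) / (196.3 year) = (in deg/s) 8.644e-10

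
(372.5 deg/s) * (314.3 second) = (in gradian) 1.301e+05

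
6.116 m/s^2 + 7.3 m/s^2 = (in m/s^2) 13.42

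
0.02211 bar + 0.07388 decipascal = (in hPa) 22.11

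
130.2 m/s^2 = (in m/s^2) 130.2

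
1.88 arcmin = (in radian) 0.0005469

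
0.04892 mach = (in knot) 32.38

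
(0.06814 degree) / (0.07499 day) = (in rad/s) 1.836e-07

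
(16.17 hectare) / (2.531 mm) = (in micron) 6.389e+13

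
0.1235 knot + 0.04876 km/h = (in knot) 0.1498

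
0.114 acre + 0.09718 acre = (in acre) 0.2112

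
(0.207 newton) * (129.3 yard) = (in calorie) 5.849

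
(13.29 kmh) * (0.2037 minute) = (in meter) 45.12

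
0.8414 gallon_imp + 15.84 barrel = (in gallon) 666.3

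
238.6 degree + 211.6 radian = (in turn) 34.34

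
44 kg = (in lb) 97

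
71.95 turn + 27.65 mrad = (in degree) 2.59e+04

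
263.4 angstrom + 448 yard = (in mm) 4.097e+05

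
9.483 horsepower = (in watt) 7071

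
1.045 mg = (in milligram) 1.045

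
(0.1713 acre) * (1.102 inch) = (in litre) 1.94e+04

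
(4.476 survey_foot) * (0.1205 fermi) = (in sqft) 1.77e-15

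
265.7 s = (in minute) 4.428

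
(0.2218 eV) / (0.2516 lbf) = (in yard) 3.472e-20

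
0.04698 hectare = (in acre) 0.1161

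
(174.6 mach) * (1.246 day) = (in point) 1.814e+13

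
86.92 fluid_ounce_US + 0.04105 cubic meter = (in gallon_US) 11.52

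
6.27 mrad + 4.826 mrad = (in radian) 0.0111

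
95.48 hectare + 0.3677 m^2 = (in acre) 235.9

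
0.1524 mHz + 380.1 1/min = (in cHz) 633.5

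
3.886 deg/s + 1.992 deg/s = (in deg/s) 5.878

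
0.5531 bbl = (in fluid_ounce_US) 2973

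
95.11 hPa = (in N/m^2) 9511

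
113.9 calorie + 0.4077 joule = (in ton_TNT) 1.14e-07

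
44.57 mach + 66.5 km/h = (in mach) 44.62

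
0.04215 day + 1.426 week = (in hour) 240.6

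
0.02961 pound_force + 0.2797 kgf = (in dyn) 2.875e+05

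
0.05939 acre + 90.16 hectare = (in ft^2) 9.707e+06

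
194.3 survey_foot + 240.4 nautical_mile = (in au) 2.977e-06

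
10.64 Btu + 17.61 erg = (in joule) 1.123e+04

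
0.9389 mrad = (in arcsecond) 193.7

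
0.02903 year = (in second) 9.155e+05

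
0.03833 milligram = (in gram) 3.833e-05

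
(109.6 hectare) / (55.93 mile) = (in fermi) 1.218e+16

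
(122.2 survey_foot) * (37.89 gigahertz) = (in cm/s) 1.411e+14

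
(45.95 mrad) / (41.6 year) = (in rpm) 3.345e-10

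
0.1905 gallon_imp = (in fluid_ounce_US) 29.28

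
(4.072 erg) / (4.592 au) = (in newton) 5.928e-19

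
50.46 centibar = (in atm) 0.498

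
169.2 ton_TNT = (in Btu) 6.71e+08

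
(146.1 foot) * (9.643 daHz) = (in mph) 9606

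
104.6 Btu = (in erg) 1.104e+12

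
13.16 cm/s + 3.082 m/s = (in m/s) 3.214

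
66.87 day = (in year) 0.1832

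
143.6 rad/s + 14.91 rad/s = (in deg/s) 9082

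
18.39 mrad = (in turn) 0.002927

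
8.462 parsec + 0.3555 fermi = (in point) 7.402e+20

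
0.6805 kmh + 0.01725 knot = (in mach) 0.0005812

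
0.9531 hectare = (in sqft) 1.026e+05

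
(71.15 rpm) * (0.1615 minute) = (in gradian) 4596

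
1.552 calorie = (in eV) 4.053e+19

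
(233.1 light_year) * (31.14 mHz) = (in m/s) 6.867e+16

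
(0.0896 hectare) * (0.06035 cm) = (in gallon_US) 142.8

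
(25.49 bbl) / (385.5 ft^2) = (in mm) 113.2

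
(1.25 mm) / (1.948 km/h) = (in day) 2.674e-08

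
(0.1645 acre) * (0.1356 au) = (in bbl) 8.494e+13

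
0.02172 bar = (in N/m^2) 2172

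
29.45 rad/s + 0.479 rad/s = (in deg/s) 1715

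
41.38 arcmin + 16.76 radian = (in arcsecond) 3.459e+06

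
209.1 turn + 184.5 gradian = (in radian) 1317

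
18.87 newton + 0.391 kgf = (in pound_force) 5.104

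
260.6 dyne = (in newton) 0.002606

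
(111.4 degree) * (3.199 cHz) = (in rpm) 0.5939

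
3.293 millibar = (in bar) 0.003293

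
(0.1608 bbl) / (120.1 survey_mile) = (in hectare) 1.323e-11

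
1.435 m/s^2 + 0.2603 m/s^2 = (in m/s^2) 1.695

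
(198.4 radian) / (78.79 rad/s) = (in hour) 0.0006995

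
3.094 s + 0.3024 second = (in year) 1.077e-07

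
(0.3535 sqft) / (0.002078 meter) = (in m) 15.8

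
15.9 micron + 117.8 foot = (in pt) 1.018e+05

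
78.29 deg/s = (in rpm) 13.05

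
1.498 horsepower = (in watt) 1117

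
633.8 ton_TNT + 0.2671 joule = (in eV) 1.655e+31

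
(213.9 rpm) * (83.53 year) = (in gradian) 3.756e+12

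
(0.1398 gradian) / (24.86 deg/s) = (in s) 0.005061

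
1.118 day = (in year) 0.003063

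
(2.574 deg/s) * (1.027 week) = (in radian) 2.79e+04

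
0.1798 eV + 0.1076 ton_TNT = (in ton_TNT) 0.1076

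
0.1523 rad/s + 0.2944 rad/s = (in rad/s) 0.4467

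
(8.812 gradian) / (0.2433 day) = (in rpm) 6.288e-05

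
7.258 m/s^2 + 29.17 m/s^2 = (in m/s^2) 36.43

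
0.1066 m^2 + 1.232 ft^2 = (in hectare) 2.211e-05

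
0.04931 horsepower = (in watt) 36.77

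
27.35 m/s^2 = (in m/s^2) 27.35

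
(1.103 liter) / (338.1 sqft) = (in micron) 35.12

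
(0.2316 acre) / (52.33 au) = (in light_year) 1.265e-26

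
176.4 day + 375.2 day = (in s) 4.766e+07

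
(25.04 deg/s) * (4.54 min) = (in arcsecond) 2.456e+07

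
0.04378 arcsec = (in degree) 1.216e-05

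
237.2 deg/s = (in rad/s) 4.14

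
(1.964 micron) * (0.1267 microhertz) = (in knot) 4.837e-13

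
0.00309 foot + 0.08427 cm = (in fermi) 1.785e+12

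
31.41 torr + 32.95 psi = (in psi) 33.56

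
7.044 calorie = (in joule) 29.47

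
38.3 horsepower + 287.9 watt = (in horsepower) 38.69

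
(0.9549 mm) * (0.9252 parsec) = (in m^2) 2.726e+13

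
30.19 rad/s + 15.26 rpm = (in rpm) 303.6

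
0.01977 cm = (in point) 0.5604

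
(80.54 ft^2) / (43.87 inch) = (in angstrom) 6.715e+10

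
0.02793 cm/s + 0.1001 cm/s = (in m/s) 0.00128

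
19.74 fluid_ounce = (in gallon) 0.1542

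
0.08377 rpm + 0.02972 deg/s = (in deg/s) 0.5323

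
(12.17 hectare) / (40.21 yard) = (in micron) 3.31e+09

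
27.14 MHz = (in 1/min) 1.628e+09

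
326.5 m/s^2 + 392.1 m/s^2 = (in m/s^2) 718.6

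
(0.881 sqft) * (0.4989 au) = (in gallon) 1.614e+12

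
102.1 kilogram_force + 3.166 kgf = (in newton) 1032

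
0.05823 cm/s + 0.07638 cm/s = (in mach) 3.953e-06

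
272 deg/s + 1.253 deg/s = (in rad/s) 4.769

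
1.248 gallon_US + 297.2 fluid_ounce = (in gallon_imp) 2.973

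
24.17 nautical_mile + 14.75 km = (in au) 3.978e-07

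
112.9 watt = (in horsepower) 0.1514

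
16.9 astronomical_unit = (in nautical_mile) 1.365e+09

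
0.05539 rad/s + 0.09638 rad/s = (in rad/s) 0.1518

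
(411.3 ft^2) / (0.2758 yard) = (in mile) 0.09415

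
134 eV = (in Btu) 2.035e-20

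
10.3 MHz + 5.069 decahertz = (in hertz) 1.03e+07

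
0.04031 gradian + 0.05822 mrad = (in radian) 0.0006914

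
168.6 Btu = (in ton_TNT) 4.251e-05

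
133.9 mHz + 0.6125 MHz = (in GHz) 0.0006125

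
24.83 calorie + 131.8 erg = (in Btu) 0.09847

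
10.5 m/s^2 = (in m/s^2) 10.5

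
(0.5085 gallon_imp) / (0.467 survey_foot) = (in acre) 4.013e-06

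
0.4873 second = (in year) 1.545e-08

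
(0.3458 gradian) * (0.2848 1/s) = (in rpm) 0.01477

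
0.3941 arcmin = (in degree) 0.006568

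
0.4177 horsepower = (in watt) 311.5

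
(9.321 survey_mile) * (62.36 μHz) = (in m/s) 0.9354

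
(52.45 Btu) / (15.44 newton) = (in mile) 2.227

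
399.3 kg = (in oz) 1.408e+04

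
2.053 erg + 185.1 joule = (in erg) 1.851e+09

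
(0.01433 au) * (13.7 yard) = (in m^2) 2.686e+10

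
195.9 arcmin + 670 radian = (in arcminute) 2.303e+06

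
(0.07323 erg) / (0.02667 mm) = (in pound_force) 6.173e-05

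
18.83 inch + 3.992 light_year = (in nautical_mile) 2.039e+13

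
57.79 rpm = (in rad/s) 6.052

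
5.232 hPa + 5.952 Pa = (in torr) 3.969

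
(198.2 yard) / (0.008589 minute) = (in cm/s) 3.517e+04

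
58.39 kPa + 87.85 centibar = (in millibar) 1462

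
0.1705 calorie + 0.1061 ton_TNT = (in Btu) 4.208e+05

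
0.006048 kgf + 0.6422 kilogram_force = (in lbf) 1.429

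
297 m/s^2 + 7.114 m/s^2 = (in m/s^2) 304.1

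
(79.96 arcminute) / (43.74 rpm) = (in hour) 1.411e-06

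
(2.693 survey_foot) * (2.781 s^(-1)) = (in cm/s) 228.3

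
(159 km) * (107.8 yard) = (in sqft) 1.687e+08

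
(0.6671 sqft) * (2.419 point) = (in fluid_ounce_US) 1.788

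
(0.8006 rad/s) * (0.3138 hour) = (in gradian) 5.758e+04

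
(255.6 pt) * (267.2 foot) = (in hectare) 0.0007344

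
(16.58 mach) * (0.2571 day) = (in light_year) 1.326e-08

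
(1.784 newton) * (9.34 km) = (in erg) 1.666e+11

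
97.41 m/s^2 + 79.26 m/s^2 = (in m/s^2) 176.7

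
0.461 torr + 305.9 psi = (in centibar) 2109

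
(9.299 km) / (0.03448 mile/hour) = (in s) 6.033e+05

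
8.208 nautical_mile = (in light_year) 1.607e-12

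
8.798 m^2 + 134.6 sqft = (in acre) 0.005264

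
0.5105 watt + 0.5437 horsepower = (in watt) 405.9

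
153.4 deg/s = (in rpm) 25.57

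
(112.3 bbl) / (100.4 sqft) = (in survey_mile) 0.001189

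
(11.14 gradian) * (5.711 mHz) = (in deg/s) 0.05726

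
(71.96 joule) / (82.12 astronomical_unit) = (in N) 5.858e-12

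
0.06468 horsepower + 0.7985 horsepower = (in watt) 643.7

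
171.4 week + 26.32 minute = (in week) 171.4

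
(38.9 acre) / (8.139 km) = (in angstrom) 1.934e+11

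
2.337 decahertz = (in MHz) 2.337e-05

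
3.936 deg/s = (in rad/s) 0.0687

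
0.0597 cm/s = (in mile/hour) 0.001335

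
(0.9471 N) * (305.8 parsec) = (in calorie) 2.136e+18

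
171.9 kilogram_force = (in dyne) 1.686e+08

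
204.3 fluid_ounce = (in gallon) 1.596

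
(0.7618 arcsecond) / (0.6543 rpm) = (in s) 5.39e-05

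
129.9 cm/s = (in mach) 0.003815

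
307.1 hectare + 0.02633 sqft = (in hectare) 307.1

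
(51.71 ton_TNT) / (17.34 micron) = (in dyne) 1.248e+21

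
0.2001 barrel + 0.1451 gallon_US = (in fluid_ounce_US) 1094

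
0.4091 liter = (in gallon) 0.1081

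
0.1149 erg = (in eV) 7.171e+10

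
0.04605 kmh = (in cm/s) 1.279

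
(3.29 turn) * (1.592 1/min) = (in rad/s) 0.5485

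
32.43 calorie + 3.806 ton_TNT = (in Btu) 1.509e+07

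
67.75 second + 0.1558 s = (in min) 1.132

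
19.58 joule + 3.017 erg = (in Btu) 0.01856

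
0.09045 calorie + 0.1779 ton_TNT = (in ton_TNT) 0.1779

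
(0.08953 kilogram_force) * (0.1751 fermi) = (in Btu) 1.457e-19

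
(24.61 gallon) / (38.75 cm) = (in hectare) 2.404e-05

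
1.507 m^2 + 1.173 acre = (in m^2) 4748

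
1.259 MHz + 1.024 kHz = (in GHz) 0.00126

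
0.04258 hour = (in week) 0.0002535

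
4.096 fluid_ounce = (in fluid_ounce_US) 4.096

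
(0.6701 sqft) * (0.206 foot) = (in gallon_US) 1.033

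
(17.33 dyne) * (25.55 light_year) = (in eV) 2.615e+32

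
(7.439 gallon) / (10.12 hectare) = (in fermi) 2.783e+08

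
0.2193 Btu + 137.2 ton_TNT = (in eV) 3.583e+30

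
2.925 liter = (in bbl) 0.0184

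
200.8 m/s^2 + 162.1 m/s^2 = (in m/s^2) 362.9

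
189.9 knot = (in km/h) 351.7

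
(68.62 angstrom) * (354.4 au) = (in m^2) 3.638e+05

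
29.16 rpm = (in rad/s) 3.054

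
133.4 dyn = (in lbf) 0.0002999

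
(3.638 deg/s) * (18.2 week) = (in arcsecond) 1.442e+11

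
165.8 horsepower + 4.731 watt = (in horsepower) 165.8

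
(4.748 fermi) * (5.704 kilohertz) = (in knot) 5.264e-11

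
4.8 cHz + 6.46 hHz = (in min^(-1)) 3.876e+04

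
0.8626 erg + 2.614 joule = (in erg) 2.614e+07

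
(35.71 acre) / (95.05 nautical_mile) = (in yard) 0.8978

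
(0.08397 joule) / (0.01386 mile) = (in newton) 0.003765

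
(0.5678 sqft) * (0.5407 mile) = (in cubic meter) 45.9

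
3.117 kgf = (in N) 30.57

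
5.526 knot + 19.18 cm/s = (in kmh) 10.92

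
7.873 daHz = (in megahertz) 7.873e-05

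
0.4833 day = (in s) 4.176e+04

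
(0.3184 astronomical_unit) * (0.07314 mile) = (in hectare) 5.607e+08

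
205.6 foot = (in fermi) 6.267e+16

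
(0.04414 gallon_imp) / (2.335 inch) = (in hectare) 3.383e-07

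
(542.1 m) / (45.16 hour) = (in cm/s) 0.3334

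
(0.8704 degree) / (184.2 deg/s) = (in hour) 1.313e-06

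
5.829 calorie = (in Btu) 0.02312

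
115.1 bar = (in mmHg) 8.633e+04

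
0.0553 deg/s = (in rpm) 0.009217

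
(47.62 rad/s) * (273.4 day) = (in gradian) 7.161e+10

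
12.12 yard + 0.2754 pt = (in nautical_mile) 0.005984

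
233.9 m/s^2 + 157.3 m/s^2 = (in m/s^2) 391.2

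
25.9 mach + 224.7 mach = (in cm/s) 8.533e+06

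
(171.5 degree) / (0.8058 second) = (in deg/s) 212.8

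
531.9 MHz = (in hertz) 5.319e+08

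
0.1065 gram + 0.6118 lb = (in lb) 0.612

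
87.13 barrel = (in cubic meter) 13.85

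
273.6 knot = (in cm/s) 1.408e+04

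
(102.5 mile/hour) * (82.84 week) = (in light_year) 2.427e-07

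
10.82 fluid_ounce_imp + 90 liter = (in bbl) 0.568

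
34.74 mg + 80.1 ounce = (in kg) 2.271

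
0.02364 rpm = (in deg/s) 0.1418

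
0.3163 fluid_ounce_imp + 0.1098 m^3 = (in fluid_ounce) 3713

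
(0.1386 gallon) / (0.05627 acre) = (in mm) 0.002304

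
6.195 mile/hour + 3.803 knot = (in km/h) 17.01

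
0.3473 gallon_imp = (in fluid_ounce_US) 53.39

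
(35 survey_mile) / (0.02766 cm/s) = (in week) 336.7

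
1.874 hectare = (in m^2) 1.874e+04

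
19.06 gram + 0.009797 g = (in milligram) 1.907e+04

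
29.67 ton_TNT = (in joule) 1.241e+11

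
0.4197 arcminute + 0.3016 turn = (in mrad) 1895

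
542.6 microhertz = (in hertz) 0.0005426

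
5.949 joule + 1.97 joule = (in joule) 7.919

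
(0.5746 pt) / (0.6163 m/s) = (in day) 3.807e-09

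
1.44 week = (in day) 10.08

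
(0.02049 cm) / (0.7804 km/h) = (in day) 1.094e-08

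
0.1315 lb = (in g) 59.65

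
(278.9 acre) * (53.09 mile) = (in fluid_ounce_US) 3.261e+15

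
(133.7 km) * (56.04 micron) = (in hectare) 0.0007493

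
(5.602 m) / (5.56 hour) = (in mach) 8.22e-07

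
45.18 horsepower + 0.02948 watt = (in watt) 3.369e+04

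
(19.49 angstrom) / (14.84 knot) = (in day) 2.955e-15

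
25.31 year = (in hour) 2.217e+05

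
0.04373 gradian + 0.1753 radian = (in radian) 0.176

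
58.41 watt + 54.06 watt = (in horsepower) 0.1508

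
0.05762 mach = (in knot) 38.14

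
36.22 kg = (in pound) 79.85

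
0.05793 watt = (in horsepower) 7.769e-05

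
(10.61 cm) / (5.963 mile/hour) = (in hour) 1.106e-05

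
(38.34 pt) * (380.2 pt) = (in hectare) 1.814e-07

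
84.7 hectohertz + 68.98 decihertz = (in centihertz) 8.477e+05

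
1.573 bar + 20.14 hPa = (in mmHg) 1195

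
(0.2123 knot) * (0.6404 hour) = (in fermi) 2.518e+17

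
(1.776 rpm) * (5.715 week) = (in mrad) 6.428e+08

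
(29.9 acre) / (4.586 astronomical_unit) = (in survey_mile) 1.096e-10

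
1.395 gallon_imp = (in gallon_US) 1.675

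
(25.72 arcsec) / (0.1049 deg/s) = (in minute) 0.001135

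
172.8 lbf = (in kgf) 78.38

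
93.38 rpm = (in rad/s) 9.779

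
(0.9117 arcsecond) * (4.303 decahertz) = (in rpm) 0.001816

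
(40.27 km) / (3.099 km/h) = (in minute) 779.7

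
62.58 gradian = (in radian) 0.983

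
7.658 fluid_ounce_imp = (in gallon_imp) 0.04786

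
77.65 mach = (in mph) 5.914e+04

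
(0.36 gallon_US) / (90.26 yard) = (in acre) 4.08e-09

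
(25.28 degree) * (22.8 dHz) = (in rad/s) 1.006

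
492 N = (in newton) 492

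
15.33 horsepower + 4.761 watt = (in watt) 1.144e+04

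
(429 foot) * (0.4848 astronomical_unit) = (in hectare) 9.483e+08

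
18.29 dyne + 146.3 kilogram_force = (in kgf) 146.3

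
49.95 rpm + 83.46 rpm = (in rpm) 133.4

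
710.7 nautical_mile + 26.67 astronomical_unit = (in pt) 1.131e+16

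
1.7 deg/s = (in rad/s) 0.02967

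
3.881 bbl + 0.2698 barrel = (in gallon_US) 174.3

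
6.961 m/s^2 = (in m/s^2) 6.961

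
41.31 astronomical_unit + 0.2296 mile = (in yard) 6.758e+12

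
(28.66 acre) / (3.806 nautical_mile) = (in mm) 1.645e+04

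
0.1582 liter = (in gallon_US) 0.04179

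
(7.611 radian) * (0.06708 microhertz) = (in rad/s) 5.105e-07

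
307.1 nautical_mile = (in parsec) 1.843e-11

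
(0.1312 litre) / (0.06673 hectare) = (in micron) 0.1966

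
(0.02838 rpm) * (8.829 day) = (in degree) 1.299e+05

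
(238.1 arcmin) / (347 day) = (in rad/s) 2.31e-09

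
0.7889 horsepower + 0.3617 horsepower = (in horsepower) 1.151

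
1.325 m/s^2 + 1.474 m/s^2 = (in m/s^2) 2.799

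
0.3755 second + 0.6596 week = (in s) 3.989e+05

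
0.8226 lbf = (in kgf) 0.3731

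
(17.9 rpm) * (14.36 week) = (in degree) 9.328e+08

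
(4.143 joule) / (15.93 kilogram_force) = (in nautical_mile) 1.432e-05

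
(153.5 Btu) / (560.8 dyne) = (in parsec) 9.359e-10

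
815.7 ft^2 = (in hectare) 0.007578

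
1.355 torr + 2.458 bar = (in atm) 2.428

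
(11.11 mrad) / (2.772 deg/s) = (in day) 2.658e-06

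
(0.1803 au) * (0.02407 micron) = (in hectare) 0.06492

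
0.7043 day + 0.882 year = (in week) 46.09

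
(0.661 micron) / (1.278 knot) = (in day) 1.164e-11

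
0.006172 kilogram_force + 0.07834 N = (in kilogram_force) 0.01416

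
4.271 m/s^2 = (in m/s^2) 4.271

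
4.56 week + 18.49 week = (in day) 161.3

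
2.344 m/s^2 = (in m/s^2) 2.344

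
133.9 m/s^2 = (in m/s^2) 133.9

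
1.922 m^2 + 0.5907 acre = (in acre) 0.5912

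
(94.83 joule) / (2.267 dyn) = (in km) 4183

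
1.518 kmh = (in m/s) 0.4217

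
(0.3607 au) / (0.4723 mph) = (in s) 2.556e+11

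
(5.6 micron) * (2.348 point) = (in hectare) 4.639e-13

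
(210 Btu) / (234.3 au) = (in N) 6.321e-09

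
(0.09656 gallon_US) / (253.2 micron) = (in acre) 0.0003567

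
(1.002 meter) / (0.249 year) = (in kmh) 4.594e-07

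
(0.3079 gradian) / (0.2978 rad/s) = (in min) 0.0002707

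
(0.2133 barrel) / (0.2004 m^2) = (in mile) 0.0001051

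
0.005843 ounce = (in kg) 0.0001656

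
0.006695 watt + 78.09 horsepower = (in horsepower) 78.09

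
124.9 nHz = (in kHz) 1.249e-10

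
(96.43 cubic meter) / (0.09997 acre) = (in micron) 2.384e+05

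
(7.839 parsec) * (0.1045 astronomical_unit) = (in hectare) 3.781e+23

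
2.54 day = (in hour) 60.96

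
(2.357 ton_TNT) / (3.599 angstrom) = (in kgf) 2.794e+18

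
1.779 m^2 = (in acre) 0.0004396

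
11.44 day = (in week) 1.634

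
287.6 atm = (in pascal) 2.914e+07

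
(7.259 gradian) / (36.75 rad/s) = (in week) 5.13e-09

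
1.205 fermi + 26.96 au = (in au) 26.96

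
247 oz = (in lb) 15.44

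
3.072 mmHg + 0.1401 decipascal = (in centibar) 0.4096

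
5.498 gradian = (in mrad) 86.36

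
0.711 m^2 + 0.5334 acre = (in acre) 0.5336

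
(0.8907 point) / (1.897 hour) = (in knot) 8.944e-08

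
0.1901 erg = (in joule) 1.901e-08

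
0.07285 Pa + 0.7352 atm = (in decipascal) 7.449e+05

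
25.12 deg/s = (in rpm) 4.187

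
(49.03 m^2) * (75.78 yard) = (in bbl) 2.137e+04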